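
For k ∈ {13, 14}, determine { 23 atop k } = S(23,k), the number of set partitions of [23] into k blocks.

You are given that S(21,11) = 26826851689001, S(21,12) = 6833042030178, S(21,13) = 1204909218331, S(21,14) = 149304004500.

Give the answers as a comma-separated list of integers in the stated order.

row 22: T[22][12]=12·6833042030178+26826851689001=108823356051137  T[22][13]=13·1204909218331+6833042030178=22496861868481  T[22][14]=14·149304004500+1204909218331=3295165281331
row 23: T[23][13]=13·22496861868481+108823356051137=401282560341390  T[23][14]=14·3295165281331+22496861868481=68629175807115
Read S(23,13) = 401282560341390, S(23,14) = 68629175807115.

401282560341390, 68629175807115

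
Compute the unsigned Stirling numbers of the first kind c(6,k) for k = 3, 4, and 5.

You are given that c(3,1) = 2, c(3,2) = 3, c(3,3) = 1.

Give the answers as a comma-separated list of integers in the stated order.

r4: T_4,1=3×2+0=6; T_4,2=3×3+2=11; T_4,3=3×1+3=6; T_4,4=3×0+1=1
r5: T_5,2=4×11+6=50; T_5,3=4×6+11=35; T_5,4=4×1+6=10; T_5,5=4×0+1=1
r6: T_6,3=5×35+50=225; T_6,4=5×10+35=85; T_6,5=5×1+10=15
Read c(6,3) = 225, c(6,4) = 85, c(6,5) = 15.

225, 85, 15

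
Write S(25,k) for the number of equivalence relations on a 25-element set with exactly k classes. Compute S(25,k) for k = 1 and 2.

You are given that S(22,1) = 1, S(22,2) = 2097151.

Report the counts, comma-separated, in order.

row 23: T[23][1]=1·1+0=1  T[23][2]=2·2097151+1=4194303
row 24: T[24][1]=1·1+0=1  T[24][2]=2·4194303+1=8388607
row 25: T[25][1]=1·1+0=1  T[25][2]=2·8388607+1=16777215
Read S(25,1) = 1, S(25,2) = 16777215.

1, 16777215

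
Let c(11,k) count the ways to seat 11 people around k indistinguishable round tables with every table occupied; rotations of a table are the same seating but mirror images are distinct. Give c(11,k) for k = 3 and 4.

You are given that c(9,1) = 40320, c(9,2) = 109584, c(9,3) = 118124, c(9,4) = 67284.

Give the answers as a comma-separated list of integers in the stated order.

@10  (10,2):109584·9+40320→1026576, (10,3):118124·9+109584→1172700, (10,4):67284·9+118124→723680
@11  (11,3):1172700·10+1026576→12753576, (11,4):723680·10+1172700→8409500
Read c(11,3) = 12753576, c(11,4) = 8409500.

12753576, 8409500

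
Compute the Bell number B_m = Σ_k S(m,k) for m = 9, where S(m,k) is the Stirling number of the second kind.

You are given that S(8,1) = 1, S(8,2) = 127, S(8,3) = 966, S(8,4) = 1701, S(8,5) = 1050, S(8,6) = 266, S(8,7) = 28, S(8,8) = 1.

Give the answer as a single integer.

@9  (9,1):1·1+0→1, (9,2):127·2+1→255, (9,3):966·3+127→3025, (9,4):1701·4+966→7770, (9,5):1050·5+1701→6951, (9,6):266·6+1050→2646, (9,7):28·7+266→462, (9,8):1·8+28→36, (9,9):0·9+1→1
B_9 = ΣS(9,k) = 1+255+3025+7770+6951+2646+462+36+1 = 21147

21147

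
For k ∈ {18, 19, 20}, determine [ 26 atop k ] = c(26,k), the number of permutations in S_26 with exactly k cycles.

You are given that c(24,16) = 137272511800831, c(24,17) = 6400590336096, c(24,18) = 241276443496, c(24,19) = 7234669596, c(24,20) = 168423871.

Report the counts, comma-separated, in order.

i=25: T(25,17)=137272511800831+24·6400590336096=290886679867135 | T(25,18)=6400590336096+24·241276443496=12191224980000 | T(25,19)=241276443496+24·7234669596=414908513800 | T(25,20)=7234669596+24·168423871=11276842500
i=26: T(26,18)=290886679867135+25·12191224980000=595667304367135 | T(26,19)=12191224980000+25·414908513800=22563937825000 | T(26,20)=414908513800+25·11276842500=696829576300
Read c(26,18) = 595667304367135, c(26,19) = 22563937825000, c(26,20) = 696829576300.

595667304367135, 22563937825000, 696829576300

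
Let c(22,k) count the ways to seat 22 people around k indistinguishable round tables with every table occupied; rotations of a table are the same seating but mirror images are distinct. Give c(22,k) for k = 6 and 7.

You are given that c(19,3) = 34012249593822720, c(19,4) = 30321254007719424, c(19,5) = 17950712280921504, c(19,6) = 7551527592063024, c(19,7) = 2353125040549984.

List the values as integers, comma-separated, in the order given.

@20  (20,4):30321254007719424·19+34012249593822720→610116075740491776, (20,5):17950712280921504·19+30321254007719424→371384787345228000, (20,6):7551527592063024·19+17950712280921504→161429736530118960, (20,7):2353125040549984·19+7551527592063024→52260903362512720
@21  (21,5):371384787345228000·20+610116075740491776→8037811822645051776, (21,6):161429736530118960·20+371384787345228000→3599979517947607200, (21,7):52260903362512720·20+161429736530118960→1206647803780373360
@22  (22,6):3599979517947607200·21+8037811822645051776→83637381699544802976, (22,7):1206647803780373360·21+3599979517947607200→28939583397335447760
Read c(22,6) = 83637381699544802976, c(22,7) = 28939583397335447760.

83637381699544802976, 28939583397335447760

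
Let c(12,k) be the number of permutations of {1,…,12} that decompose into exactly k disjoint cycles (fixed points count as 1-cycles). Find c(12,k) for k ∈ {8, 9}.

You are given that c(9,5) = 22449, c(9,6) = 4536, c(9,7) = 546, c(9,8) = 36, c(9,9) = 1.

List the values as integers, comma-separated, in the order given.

i=10: T(10,6)=22449+9·4536=63273 | T(10,7)=4536+9·546=9450 | T(10,8)=546+9·36=870 | T(10,9)=36+9·1=45
i=11: T(11,7)=63273+10·9450=157773 | T(11,8)=9450+10·870=18150 | T(11,9)=870+10·45=1320
i=12: T(12,8)=157773+11·18150=357423 | T(12,9)=18150+11·1320=32670
Read c(12,8) = 357423, c(12,9) = 32670.

357423, 32670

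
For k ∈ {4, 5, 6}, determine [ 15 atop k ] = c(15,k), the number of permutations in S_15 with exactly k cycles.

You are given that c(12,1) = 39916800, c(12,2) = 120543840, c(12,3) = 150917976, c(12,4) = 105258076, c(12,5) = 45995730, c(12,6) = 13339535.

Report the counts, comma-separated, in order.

310989260400, 159721605680, 56663366760

@13  (13,2):120543840·12+39916800→1486442880, (13,3):150917976·12+120543840→1931559552, (13,4):105258076·12+150917976→1414014888, (13,5):45995730·12+105258076→657206836, (13,6):13339535·12+45995730→206070150
@14  (14,3):1931559552·13+1486442880→26596717056, (14,4):1414014888·13+1931559552→20313753096, (14,5):657206836·13+1414014888→9957703756, (14,6):206070150·13+657206836→3336118786
@15  (15,4):20313753096·14+26596717056→310989260400, (15,5):9957703756·14+20313753096→159721605680, (15,6):3336118786·14+9957703756→56663366760
Read c(15,4) = 310989260400, c(15,5) = 159721605680, c(15,6) = 56663366760.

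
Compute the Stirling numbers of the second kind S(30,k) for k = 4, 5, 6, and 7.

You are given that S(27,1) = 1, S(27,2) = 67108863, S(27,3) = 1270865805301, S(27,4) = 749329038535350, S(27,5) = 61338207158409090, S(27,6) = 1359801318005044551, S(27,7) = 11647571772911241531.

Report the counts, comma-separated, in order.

48004081105038305, 7713000216608565075, 299310102746948685757, 4168916722553086402080

r28: T_28,2=2×67108863+1=134217727; T_28,3=3×1270865805301+67108863=3812664524766; T_28,4=4×749329038535350+1270865805301=2998587019946701; T_28,5=5×61338207158409090+749329038535350=307440364830580800; T_28,6=6×1359801318005044551+61338207158409090=8220146115188676396; T_28,7=7×11647571772911241531+1359801318005044551=82892803728383735268
r29: T_29,3=3×3812664524766+134217727=11438127792025; T_29,4=4×2998587019946701+3812664524766=11998160744311570; T_29,5=5×307440364830580800+2998587019946701=1540200411172850701; T_29,6=6×8220146115188676396+307440364830580800=49628317055962639176; T_29,7=7×82892803728383735268+8220146115188676396=588469772213874823272
r30: T_30,4=4×11998160744311570+11438127792025=48004081105038305; T_30,5=5×1540200411172850701+11998160744311570=7713000216608565075; T_30,6=6×49628317055962639176+1540200411172850701=299310102746948685757; T_30,7=7×588469772213874823272+49628317055962639176=4168916722553086402080
Read S(30,4) = 48004081105038305, S(30,5) = 7713000216608565075, S(30,6) = 299310102746948685757, S(30,7) = 4168916722553086402080.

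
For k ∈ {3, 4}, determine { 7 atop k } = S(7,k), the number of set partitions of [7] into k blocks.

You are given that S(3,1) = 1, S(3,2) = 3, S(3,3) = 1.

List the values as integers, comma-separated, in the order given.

@4  (4,1):1·1+0→1, (4,2):3·2+1→7, (4,3):1·3+3→6, (4,4):0·4+1→1
@5  (5,1):1·1+0→1, (5,2):7·2+1→15, (5,3):6·3+7→25, (5,4):1·4+6→10
@6  (6,2):15·2+1→31, (6,3):25·3+15→90, (6,4):10·4+25→65
@7  (7,3):90·3+31→301, (7,4):65·4+90→350
Read S(7,3) = 301, S(7,4) = 350.

301, 350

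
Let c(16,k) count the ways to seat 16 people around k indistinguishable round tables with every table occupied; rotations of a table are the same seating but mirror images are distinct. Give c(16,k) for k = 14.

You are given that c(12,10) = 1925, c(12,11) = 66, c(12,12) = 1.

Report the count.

6580

r13: T_13,11=12×66+1925=2717; T_13,12=12×1+66=78; T_13,13=12×0+1=1
r14: T_14,12=13×78+2717=3731; T_14,13=13×1+78=91; T_14,14=13×0+1=1
r15: T_15,13=14×91+3731=5005; T_15,14=14×1+91=105
r16: T_16,14=15×105+5005=6580
Read c(16,14) = 6580.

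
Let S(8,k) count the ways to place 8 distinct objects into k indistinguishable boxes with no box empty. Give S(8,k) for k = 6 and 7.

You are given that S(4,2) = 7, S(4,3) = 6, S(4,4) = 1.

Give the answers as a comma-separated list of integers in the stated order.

[5] T[5,3]:3*6+7=25 · T[5,4]:4*1+6=10 · T[5,5]:5*0+1=1
[6] T[6,4]:4*10+25=65 · T[6,5]:5*1+10=15 · T[6,6]:6*0+1=1
[7] T[7,5]:5*15+65=140 · T[7,6]:6*1+15=21 · T[7,7]:7*0+1=1
[8] T[8,6]:6*21+140=266 · T[8,7]:7*1+21=28
Read S(8,6) = 266, S(8,7) = 28.

266, 28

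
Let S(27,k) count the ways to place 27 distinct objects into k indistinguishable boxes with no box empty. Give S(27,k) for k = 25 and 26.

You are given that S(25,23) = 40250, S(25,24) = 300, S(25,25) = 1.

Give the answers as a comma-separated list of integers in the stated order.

55575, 351

@26  (26,24):300·24+40250→47450, (26,25):1·25+300→325, (26,26):0·26+1→1
@27  (27,25):325·25+47450→55575, (27,26):1·26+325→351
Read S(27,25) = 55575, S(27,26) = 351.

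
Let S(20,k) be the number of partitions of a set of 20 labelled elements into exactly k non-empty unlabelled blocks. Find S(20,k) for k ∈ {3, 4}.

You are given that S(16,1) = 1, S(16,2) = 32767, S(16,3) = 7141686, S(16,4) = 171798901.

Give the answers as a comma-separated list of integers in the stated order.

580606446, 45232115901

row 17: T[17][1]=1·1+0=1  T[17][2]=2·32767+1=65535  T[17][3]=3·7141686+32767=21457825  T[17][4]=4·171798901+7141686=694337290
row 18: T[18][1]=1·1+0=1  T[18][2]=2·65535+1=131071  T[18][3]=3·21457825+65535=64439010  T[18][4]=4·694337290+21457825=2798806985
row 19: T[19][2]=2·131071+1=262143  T[19][3]=3·64439010+131071=193448101  T[19][4]=4·2798806985+64439010=11259666950
row 20: T[20][3]=3·193448101+262143=580606446  T[20][4]=4·11259666950+193448101=45232115901
Read S(20,3) = 580606446, S(20,4) = 45232115901.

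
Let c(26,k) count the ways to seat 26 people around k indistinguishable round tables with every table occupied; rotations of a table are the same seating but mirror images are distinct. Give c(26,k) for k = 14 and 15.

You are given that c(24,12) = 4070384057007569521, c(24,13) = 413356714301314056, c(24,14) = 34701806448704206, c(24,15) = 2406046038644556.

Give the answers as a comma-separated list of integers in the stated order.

i=25: T(25,13)=4070384057007569521+24·413356714301314056=13990945200239106865 | T(25,14)=413356714301314056+24·34701806448704206=1246200069070215000 | T(25,15)=34701806448704206+24·2406046038644556=92446911376173550
i=26: T(26,14)=13990945200239106865+25·1246200069070215000=45145946926994481865 | T(26,15)=1246200069070215000+25·92446911376173550=3557372853474553750
Read c(26,14) = 45145946926994481865, c(26,15) = 3557372853474553750.

45145946926994481865, 3557372853474553750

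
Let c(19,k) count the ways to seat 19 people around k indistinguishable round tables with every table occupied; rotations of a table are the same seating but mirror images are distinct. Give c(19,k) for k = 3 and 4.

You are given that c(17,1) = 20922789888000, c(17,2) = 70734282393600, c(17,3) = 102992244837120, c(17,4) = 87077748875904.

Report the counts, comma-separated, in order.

row 18: T[18][2]=17·70734282393600+20922789888000=1223405590579200  T[18][3]=17·102992244837120+70734282393600=1821602444624640  T[18][4]=17·87077748875904+102992244837120=1583313975727488
row 19: T[19][3]=18·1821602444624640+1223405590579200=34012249593822720  T[19][4]=18·1583313975727488+1821602444624640=30321254007719424
Read c(19,3) = 34012249593822720, c(19,4) = 30321254007719424.

34012249593822720, 30321254007719424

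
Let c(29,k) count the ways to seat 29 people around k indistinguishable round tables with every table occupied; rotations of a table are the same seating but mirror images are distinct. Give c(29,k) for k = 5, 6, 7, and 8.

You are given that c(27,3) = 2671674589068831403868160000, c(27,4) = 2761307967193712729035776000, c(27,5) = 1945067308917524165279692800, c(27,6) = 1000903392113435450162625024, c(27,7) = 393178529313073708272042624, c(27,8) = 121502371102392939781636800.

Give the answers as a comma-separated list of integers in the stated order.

1625014498326371300452283596800, 866422974395414742142363398144, 354237722035840197377888292864, 114481515057741551880042390144

row 28: T[28][4]=27·2761307967193712729035776000+2671674589068831403868160000=77226989703299075087834112000  T[28][5]=27·1945067308917524165279692800+2761307967193712729035776000=55278125307966865191587481600  T[28][6]=27·1000903392113435450162625024+1945067308917524165279692800=28969458895980281319670568448  T[28][7]=27·393178529313073708272042624+1000903392113435450162625024=11616723683566425573507775872  T[28][8]=27·121502371102392939781636800+393178529313073708272042624=3673742549077683082376236224
row 29: T[29][5]=28·55278125307966865191587481600+77226989703299075087834112000=1625014498326371300452283596800  T[29][6]=28·28969458895980281319670568448+55278125307966865191587481600=866422974395414742142363398144  T[29][7]=28·11616723683566425573507775872+28969458895980281319670568448=354237722035840197377888292864  T[29][8]=28·3673742549077683082376236224+11616723683566425573507775872=114481515057741551880042390144
Read c(29,5) = 1625014498326371300452283596800, c(29,6) = 866422974395414742142363398144, c(29,7) = 354237722035840197377888292864, c(29,8) = 114481515057741551880042390144.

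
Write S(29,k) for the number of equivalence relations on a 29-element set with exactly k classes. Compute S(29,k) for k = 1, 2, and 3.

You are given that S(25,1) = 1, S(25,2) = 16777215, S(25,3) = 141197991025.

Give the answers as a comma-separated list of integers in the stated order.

1, 268435455, 11438127792025

[26] T[26,1]:1*1+0=1 · T[26,2]:2*16777215+1=33554431 · T[26,3]:3*141197991025+16777215=423610750290
[27] T[27,1]:1*1+0=1 · T[27,2]:2*33554431+1=67108863 · T[27,3]:3*423610750290+33554431=1270865805301
[28] T[28,1]:1*1+0=1 · T[28,2]:2*67108863+1=134217727 · T[28,3]:3*1270865805301+67108863=3812664524766
[29] T[29,1]:1*1+0=1 · T[29,2]:2*134217727+1=268435455 · T[29,3]:3*3812664524766+134217727=11438127792025
Read S(29,1) = 1, S(29,2) = 268435455, S(29,3) = 11438127792025.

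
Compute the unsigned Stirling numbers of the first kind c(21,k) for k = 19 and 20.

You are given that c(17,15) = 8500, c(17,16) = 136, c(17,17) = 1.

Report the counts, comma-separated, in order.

row 18: T[18][16]=17·136+8500=10812  T[18][17]=17·1+136=153  T[18][18]=17·0+1=1
row 19: T[19][17]=18·153+10812=13566  T[19][18]=18·1+153=171  T[19][19]=18·0+1=1
row 20: T[20][18]=19·171+13566=16815  T[20][19]=19·1+171=190  T[20][20]=19·0+1=1
row 21: T[21][19]=20·190+16815=20615  T[21][20]=20·1+190=210
Read c(21,19) = 20615, c(21,20) = 210.

20615, 210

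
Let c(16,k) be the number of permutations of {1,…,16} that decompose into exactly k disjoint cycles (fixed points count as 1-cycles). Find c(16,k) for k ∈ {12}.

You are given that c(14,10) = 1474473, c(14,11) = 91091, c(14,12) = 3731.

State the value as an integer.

4899622

row 15: T[15][11]=14·91091+1474473=2749747  T[15][12]=14·3731+91091=143325
row 16: T[16][12]=15·143325+2749747=4899622
Read c(16,12) = 4899622.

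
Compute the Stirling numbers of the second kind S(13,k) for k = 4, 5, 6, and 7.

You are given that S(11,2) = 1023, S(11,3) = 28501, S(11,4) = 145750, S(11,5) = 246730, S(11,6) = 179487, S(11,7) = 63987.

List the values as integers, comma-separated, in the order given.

2532530, 7508501, 9321312, 5715424

@12  (12,3):28501·3+1023→86526, (12,4):145750·4+28501→611501, (12,5):246730·5+145750→1379400, (12,6):179487·6+246730→1323652, (12,7):63987·7+179487→627396
@13  (13,4):611501·4+86526→2532530, (13,5):1379400·5+611501→7508501, (13,6):1323652·6+1379400→9321312, (13,7):627396·7+1323652→5715424
Read S(13,4) = 2532530, S(13,5) = 7508501, S(13,6) = 9321312, S(13,7) = 5715424.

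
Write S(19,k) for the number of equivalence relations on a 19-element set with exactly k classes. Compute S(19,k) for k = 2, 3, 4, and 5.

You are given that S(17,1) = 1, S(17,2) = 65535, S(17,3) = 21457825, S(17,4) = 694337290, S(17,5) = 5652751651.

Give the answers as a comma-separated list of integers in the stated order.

262143, 193448101, 11259666950, 147589284710

i=18: T(18,1)=0+1·1=1 | T(18,2)=1+2·65535=131071 | T(18,3)=65535+3·21457825=64439010 | T(18,4)=21457825+4·694337290=2798806985 | T(18,5)=694337290+5·5652751651=28958095545
i=19: T(19,2)=1+2·131071=262143 | T(19,3)=131071+3·64439010=193448101 | T(19,4)=64439010+4·2798806985=11259666950 | T(19,5)=2798806985+5·28958095545=147589284710
Read S(19,2) = 262143, S(19,3) = 193448101, S(19,4) = 11259666950, S(19,5) = 147589284710.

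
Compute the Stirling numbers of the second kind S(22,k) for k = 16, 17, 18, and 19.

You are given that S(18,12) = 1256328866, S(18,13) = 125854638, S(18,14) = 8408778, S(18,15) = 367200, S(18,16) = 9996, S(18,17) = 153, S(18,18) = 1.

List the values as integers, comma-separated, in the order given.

@19  (19,13):125854638·13+1256328866→2892439160, (19,14):8408778·14+125854638→243577530, (19,15):367200·15+8408778→13916778, (19,16):9996·16+367200→527136, (19,17):153·17+9996→12597, (19,18):1·18+153→171, (19,19):0·19+1→1
@20  (20,14):243577530·14+2892439160→6302524580, (20,15):13916778·15+243577530→452329200, (20,16):527136·16+13916778→22350954, (20,17):12597·17+527136→741285, (20,18):171·18+12597→15675, (20,19):1·19+171→190
@21  (21,15):452329200·15+6302524580→13087462580, (21,16):22350954·16+452329200→809944464, (21,17):741285·17+22350954→34952799, (21,18):15675·18+741285→1023435, (21,19):190·19+15675→19285
@22  (22,16):809944464·16+13087462580→26046574004, (22,17):34952799·17+809944464→1404142047, (22,18):1023435·18+34952799→53374629, (22,19):19285·19+1023435→1389850
Read S(22,16) = 26046574004, S(22,17) = 1404142047, S(22,18) = 53374629, S(22,19) = 1389850.

26046574004, 1404142047, 53374629, 1389850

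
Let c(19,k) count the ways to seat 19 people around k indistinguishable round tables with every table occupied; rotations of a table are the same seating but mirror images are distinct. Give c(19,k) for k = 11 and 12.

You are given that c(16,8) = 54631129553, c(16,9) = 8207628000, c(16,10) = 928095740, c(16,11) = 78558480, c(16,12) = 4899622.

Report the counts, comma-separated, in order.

@17  (17,9):8207628000·16+54631129553→185953177553, (17,10):928095740·16+8207628000→23057159840, (17,11):78558480·16+928095740→2185031420, (17,12):4899622·16+78558480→156952432
@18  (18,10):23057159840·17+185953177553→577924894833, (18,11):2185031420·17+23057159840→60202693980, (18,12):156952432·17+2185031420→4853222764
@19  (19,11):60202693980·18+577924894833→1661573386473, (19,12):4853222764·18+60202693980→147560703732
Read c(19,11) = 1661573386473, c(19,12) = 147560703732.

1661573386473, 147560703732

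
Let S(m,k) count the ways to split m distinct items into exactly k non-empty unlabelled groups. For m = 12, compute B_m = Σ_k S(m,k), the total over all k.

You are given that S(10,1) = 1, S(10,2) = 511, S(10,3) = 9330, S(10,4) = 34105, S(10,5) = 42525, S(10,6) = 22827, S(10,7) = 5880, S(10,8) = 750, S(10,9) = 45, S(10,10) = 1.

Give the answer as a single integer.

r11: T_11,1=1×1+0=1; T_11,2=2×511+1=1023; T_11,3=3×9330+511=28501; T_11,4=4×34105+9330=145750; T_11,5=5×42525+34105=246730; T_11,6=6×22827+42525=179487; T_11,7=7×5880+22827=63987; T_11,8=8×750+5880=11880; T_11,9=9×45+750=1155; T_11,10=10×1+45=55; T_11,11=11×0+1=1
r12: T_12,1=1×1+0=1; T_12,2=2×1023+1=2047; T_12,3=3×28501+1023=86526; T_12,4=4×145750+28501=611501; T_12,5=5×246730+145750=1379400; T_12,6=6×179487+246730=1323652; T_12,7=7×63987+179487=627396; T_12,8=8×11880+63987=159027; T_12,9=9×1155+11880=22275; T_12,10=10×55+1155=1705; T_12,11=11×1+55=66; T_12,12=12×0+1=1
B_12 = ΣS(12,k) = 1+2047+86526+611501+1379400+1323652+627396+159027+22275+1705+66+1 = 4213597

4213597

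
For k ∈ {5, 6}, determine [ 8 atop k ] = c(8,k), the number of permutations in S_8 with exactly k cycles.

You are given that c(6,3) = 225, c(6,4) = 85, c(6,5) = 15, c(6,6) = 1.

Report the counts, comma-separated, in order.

1960, 322

i=7: T(7,4)=225+6·85=735 | T(7,5)=85+6·15=175 | T(7,6)=15+6·1=21
i=8: T(8,5)=735+7·175=1960 | T(8,6)=175+7·21=322
Read c(8,5) = 1960, c(8,6) = 322.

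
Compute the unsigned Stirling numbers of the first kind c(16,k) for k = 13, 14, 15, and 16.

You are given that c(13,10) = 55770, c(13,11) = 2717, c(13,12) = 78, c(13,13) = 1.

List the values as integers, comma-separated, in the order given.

218400, 6580, 120, 1

r14: T_14,11=13×2717+55770=91091; T_14,12=13×78+2717=3731; T_14,13=13×1+78=91; T_14,14=13×0+1=1
r15: T_15,12=14×3731+91091=143325; T_15,13=14×91+3731=5005; T_15,14=14×1+91=105; T_15,15=14×0+1=1
r16: T_16,13=15×5005+143325=218400; T_16,14=15×105+5005=6580; T_16,15=15×1+105=120; T_16,16=15×0+1=1
Read c(16,13) = 218400, c(16,14) = 6580, c(16,15) = 120, c(16,16) = 1.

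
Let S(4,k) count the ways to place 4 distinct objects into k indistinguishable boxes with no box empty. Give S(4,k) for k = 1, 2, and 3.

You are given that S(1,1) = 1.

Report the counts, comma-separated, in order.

1, 7, 6

row 2: T[2][1]=1·1+0=1  T[2][2]=2·0+1=1
row 3: T[3][1]=1·1+0=1  T[3][2]=2·1+1=3  T[3][3]=3·0+1=1
row 4: T[4][1]=1·1+0=1  T[4][2]=2·3+1=7  T[4][3]=3·1+3=6
Read S(4,1) = 1, S(4,2) = 7, S(4,3) = 6.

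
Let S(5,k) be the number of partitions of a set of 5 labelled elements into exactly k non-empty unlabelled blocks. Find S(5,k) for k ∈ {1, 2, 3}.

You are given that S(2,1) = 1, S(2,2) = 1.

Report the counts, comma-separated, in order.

r3: T_3,1=1×1+0=1; T_3,2=2×1+1=3; T_3,3=3×0+1=1
r4: T_4,1=1×1+0=1; T_4,2=2×3+1=7; T_4,3=3×1+3=6
r5: T_5,1=1×1+0=1; T_5,2=2×7+1=15; T_5,3=3×6+7=25
Read S(5,1) = 1, S(5,2) = 15, S(5,3) = 25.

1, 15, 25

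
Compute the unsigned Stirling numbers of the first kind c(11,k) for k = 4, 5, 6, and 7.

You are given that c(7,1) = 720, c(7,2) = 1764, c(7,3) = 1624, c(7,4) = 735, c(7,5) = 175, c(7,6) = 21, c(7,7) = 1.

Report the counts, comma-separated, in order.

8409500, 3416930, 902055, 157773

r8: T_8,1=7×720+0=5040; T_8,2=7×1764+720=13068; T_8,3=7×1624+1764=13132; T_8,4=7×735+1624=6769; T_8,5=7×175+735=1960; T_8,6=7×21+175=322; T_8,7=7×1+21=28
r9: T_9,2=8×13068+5040=109584; T_9,3=8×13132+13068=118124; T_9,4=8×6769+13132=67284; T_9,5=8×1960+6769=22449; T_9,6=8×322+1960=4536; T_9,7=8×28+322=546
r10: T_10,3=9×118124+109584=1172700; T_10,4=9×67284+118124=723680; T_10,5=9×22449+67284=269325; T_10,6=9×4536+22449=63273; T_10,7=9×546+4536=9450
r11: T_11,4=10×723680+1172700=8409500; T_11,5=10×269325+723680=3416930; T_11,6=10×63273+269325=902055; T_11,7=10×9450+63273=157773
Read c(11,4) = 8409500, c(11,5) = 3416930, c(11,6) = 902055, c(11,7) = 157773.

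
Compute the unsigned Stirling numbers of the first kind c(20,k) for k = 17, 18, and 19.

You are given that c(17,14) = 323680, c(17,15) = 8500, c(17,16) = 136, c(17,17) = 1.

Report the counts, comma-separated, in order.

row 18: T[18][15]=17·8500+323680=468180  T[18][16]=17·136+8500=10812  T[18][17]=17·1+136=153  T[18][18]=17·0+1=1
row 19: T[19][16]=18·10812+468180=662796  T[19][17]=18·153+10812=13566  T[19][18]=18·1+153=171  T[19][19]=18·0+1=1
row 20: T[20][17]=19·13566+662796=920550  T[20][18]=19·171+13566=16815  T[20][19]=19·1+171=190
Read c(20,17) = 920550, c(20,18) = 16815, c(20,19) = 190.

920550, 16815, 190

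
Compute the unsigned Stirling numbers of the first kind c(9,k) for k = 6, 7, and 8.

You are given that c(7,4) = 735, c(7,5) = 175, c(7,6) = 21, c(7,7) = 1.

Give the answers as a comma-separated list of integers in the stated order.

r8: T_8,5=7×175+735=1960; T_8,6=7×21+175=322; T_8,7=7×1+21=28; T_8,8=7×0+1=1
r9: T_9,6=8×322+1960=4536; T_9,7=8×28+322=546; T_9,8=8×1+28=36
Read c(9,6) = 4536, c(9,7) = 546, c(9,8) = 36.

4536, 546, 36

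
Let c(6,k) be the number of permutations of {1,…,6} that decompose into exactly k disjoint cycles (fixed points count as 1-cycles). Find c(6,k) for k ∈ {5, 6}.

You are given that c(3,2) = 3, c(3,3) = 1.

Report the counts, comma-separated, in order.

[4] T[4,3]:3*1+3=6 · T[4,4]:3*0+1=1
[5] T[5,4]:4*1+6=10 · T[5,5]:4*0+1=1
[6] T[6,5]:5*1+10=15 · T[6,6]:5*0+1=1
Read c(6,5) = 15, c(6,6) = 1.

15, 1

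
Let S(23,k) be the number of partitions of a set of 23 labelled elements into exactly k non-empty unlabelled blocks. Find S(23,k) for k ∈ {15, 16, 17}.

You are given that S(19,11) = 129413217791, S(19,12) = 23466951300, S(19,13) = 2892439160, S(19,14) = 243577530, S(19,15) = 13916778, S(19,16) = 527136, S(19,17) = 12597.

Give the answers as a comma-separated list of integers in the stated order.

[20] T[20,12]:12*23466951300+129413217791=411016633391 · T[20,13]:13*2892439160+23466951300=61068660380 · T[20,14]:14*243577530+2892439160=6302524580 · T[20,15]:15*13916778+243577530=452329200 · T[20,16]:16*527136+13916778=22350954 · T[20,17]:17*12597+527136=741285
[21] T[21,13]:13*61068660380+411016633391=1204909218331 · T[21,14]:14*6302524580+61068660380=149304004500 · T[21,15]:15*452329200+6302524580=13087462580 · T[21,16]:16*22350954+452329200=809944464 · T[21,17]:17*741285+22350954=34952799
[22] T[22,14]:14*149304004500+1204909218331=3295165281331 · T[22,15]:15*13087462580+149304004500=345615943200 · T[22,16]:16*809944464+13087462580=26046574004 · T[22,17]:17*34952799+809944464=1404142047
[23] T[23,15]:15*345615943200+3295165281331=8479404429331 · T[23,16]:16*26046574004+345615943200=762361127264 · T[23,17]:17*1404142047+26046574004=49916988803
Read S(23,15) = 8479404429331, S(23,16) = 762361127264, S(23,17) = 49916988803.

8479404429331, 762361127264, 49916988803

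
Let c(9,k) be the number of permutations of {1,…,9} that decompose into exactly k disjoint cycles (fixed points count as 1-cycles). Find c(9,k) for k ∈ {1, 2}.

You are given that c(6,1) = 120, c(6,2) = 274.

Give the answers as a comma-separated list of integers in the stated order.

40320, 109584

r7: T_7,1=6×120+0=720; T_7,2=6×274+120=1764
r8: T_8,1=7×720+0=5040; T_8,2=7×1764+720=13068
r9: T_9,1=8×5040+0=40320; T_9,2=8×13068+5040=109584
Read c(9,1) = 40320, c(9,2) = 109584.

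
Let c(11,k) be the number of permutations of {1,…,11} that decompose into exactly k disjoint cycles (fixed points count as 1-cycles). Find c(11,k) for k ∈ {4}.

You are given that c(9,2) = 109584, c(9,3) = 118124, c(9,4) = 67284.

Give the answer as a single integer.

8409500

row 10: T[10][3]=9·118124+109584=1172700  T[10][4]=9·67284+118124=723680
row 11: T[11][4]=10·723680+1172700=8409500
Read c(11,4) = 8409500.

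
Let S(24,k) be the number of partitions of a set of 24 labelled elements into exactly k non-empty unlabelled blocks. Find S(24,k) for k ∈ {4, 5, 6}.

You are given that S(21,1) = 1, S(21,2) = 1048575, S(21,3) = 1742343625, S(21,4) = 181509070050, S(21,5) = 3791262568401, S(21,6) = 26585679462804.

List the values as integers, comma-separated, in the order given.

r22: T_22,2=2×1048575+1=2097151; T_22,3=3×1742343625+1048575=5228079450; T_22,4=4×181509070050+1742343625=727778623825; T_22,5=5×3791262568401+181509070050=19137821912055; T_22,6=6×26585679462804+3791262568401=163305339345225
r23: T_23,3=3×5228079450+2097151=15686335501; T_23,4=4×727778623825+5228079450=2916342574750; T_23,5=5×19137821912055+727778623825=96416888184100; T_23,6=6×163305339345225+19137821912055=998969857983405
r24: T_24,4=4×2916342574750+15686335501=11681056634501; T_24,5=5×96416888184100+2916342574750=485000783495250; T_24,6=6×998969857983405+96416888184100=6090236036084530
Read S(24,4) = 11681056634501, S(24,5) = 485000783495250, S(24,6) = 6090236036084530.

11681056634501, 485000783495250, 6090236036084530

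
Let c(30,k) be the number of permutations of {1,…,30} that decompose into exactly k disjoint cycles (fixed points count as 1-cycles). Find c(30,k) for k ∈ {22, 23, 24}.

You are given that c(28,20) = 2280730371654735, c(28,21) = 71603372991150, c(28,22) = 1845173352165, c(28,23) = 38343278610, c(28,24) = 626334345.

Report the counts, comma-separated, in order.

@29  (29,21):71603372991150·28+2280730371654735→4285624815406935, (29,22):1845173352165·28+71603372991150→123268226851770, (29,23):38343278610·28+1845173352165→2918785153245, (29,24):626334345·28+38343278610→55880640270
@30  (30,22):123268226851770·29+4285624815406935→7860403394108265, (30,23):2918785153245·29+123268226851770→207912996295875, (30,24):55880640270·29+2918785153245→4539323721075
Read c(30,22) = 7860403394108265, c(30,23) = 207912996295875, c(30,24) = 4539323721075.

7860403394108265, 207912996295875, 4539323721075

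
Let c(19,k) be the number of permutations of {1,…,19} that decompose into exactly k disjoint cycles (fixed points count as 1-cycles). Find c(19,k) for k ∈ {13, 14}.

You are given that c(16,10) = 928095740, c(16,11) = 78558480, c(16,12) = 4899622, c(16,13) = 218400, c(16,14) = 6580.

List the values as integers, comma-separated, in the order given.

10246937272, 549789282

[17] T[17,11]:16*78558480+928095740=2185031420 · T[17,12]:16*4899622+78558480=156952432 · T[17,13]:16*218400+4899622=8394022 · T[17,14]:16*6580+218400=323680
[18] T[18,12]:17*156952432+2185031420=4853222764 · T[18,13]:17*8394022+156952432=299650806 · T[18,14]:17*323680+8394022=13896582
[19] T[19,13]:18*299650806+4853222764=10246937272 · T[19,14]:18*13896582+299650806=549789282
Read c(19,13) = 10246937272, c(19,14) = 549789282.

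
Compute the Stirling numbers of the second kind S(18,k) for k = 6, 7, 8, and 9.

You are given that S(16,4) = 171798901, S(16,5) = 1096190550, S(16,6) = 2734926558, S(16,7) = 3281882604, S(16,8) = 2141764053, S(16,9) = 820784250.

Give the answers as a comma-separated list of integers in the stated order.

row 17: T[17][5]=5·1096190550+171798901=5652751651  T[17][6]=6·2734926558+1096190550=17505749898  T[17][7]=7·3281882604+2734926558=25708104786  T[17][8]=8·2141764053+3281882604=20415995028  T[17][9]=9·820784250+2141764053=9528822303
row 18: T[18][6]=6·17505749898+5652751651=110687251039  T[18][7]=7·25708104786+17505749898=197462483400  T[18][8]=8·20415995028+25708104786=189036065010  T[18][9]=9·9528822303+20415995028=106175395755
Read S(18,6) = 110687251039, S(18,7) = 197462483400, S(18,8) = 189036065010, S(18,9) = 106175395755.

110687251039, 197462483400, 189036065010, 106175395755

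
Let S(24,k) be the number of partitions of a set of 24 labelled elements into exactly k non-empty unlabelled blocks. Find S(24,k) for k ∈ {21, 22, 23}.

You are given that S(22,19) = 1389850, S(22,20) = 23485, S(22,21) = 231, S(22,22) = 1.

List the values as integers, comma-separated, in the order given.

2454606, 33902, 276

@23  (23,20):23485·20+1389850→1859550, (23,21):231·21+23485→28336, (23,22):1·22+231→253, (23,23):0·23+1→1
@24  (24,21):28336·21+1859550→2454606, (24,22):253·22+28336→33902, (24,23):1·23+253→276
Read S(24,21) = 2454606, S(24,22) = 33902, S(24,23) = 276.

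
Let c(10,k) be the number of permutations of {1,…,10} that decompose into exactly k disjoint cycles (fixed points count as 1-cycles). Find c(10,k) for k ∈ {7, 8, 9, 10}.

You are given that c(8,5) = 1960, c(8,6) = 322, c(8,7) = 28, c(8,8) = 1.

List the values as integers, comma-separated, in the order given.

9450, 870, 45, 1

r9: T_9,6=8×322+1960=4536; T_9,7=8×28+322=546; T_9,8=8×1+28=36; T_9,9=8×0+1=1
r10: T_10,7=9×546+4536=9450; T_10,8=9×36+546=870; T_10,9=9×1+36=45; T_10,10=9×0+1=1
Read c(10,7) = 9450, c(10,8) = 870, c(10,9) = 45, c(10,10) = 1.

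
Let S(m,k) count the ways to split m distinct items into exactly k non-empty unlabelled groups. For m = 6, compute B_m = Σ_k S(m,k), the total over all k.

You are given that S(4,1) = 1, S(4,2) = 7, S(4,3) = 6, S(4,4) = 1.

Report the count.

203

i=5: T(5,1)=0+1·1=1 | T(5,2)=1+2·7=15 | T(5,3)=7+3·6=25 | T(5,4)=6+4·1=10 | T(5,5)=1+5·0=1
i=6: T(6,1)=0+1·1=1 | T(6,2)=1+2·15=31 | T(6,3)=15+3·25=90 | T(6,4)=25+4·10=65 | T(6,5)=10+5·1=15 | T(6,6)=1+6·0=1
B_6 = ΣS(6,k) = 1+31+90+65+15+1 = 203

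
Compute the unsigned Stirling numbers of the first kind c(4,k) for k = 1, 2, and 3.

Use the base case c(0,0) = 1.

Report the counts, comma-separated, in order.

[1] T[1,1]:0*0+1=1
[2] T[2,1]:1*1+0=1 · T[2,2]:1*0+1=1
[3] T[3,1]:2*1+0=2 · T[3,2]:2*1+1=3 · T[3,3]:2*0+1=1
[4] T[4,1]:3*2+0=6 · T[4,2]:3*3+2=11 · T[4,3]:3*1+3=6
Read c(4,1) = 6, c(4,2) = 11, c(4,3) = 6.

6, 11, 6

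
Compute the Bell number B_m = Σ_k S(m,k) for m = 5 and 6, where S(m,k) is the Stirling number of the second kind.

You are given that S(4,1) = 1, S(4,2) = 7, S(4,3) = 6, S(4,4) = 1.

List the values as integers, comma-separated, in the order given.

52, 203

r5: T_5,1=1×1+0=1; T_5,2=2×7+1=15; T_5,3=3×6+7=25; T_5,4=4×1+6=10; T_5,5=5×0+1=1
r6: T_6,1=1×1+0=1; T_6,2=2×15+1=31; T_6,3=3×25+15=90; T_6,4=4×10+25=65; T_6,5=5×1+10=15; T_6,6=6×0+1=1
B_5 = ΣS(5,k) = 1+15+25+10+1 = 52
B_6 = ΣS(6,k) = 1+31+90+65+15+1 = 203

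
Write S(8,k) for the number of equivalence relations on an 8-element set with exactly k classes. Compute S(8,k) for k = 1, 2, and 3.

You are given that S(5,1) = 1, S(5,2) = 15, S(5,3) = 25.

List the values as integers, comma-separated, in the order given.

1, 127, 966

@6  (6,1):1·1+0→1, (6,2):15·2+1→31, (6,3):25·3+15→90
@7  (7,1):1·1+0→1, (7,2):31·2+1→63, (7,3):90·3+31→301
@8  (8,1):1·1+0→1, (8,2):63·2+1→127, (8,3):301·3+63→966
Read S(8,1) = 1, S(8,2) = 127, S(8,3) = 966.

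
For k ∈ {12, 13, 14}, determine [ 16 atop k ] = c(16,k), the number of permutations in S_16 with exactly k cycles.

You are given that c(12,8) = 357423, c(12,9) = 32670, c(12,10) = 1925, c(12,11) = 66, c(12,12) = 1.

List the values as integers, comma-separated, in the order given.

4899622, 218400, 6580

row 13: T[13][9]=12·32670+357423=749463  T[13][10]=12·1925+32670=55770  T[13][11]=12·66+1925=2717  T[13][12]=12·1+66=78  T[13][13]=12·0+1=1
row 14: T[14][10]=13·55770+749463=1474473  T[14][11]=13·2717+55770=91091  T[14][12]=13·78+2717=3731  T[14][13]=13·1+78=91  T[14][14]=13·0+1=1
row 15: T[15][11]=14·91091+1474473=2749747  T[15][12]=14·3731+91091=143325  T[15][13]=14·91+3731=5005  T[15][14]=14·1+91=105
row 16: T[16][12]=15·143325+2749747=4899622  T[16][13]=15·5005+143325=218400  T[16][14]=15·105+5005=6580
Read c(16,12) = 4899622, c(16,13) = 218400, c(16,14) = 6580.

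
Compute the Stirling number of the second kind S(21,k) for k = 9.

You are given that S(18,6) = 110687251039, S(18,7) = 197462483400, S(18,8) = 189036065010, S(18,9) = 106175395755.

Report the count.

123272476465204

@19  (19,7):197462483400·7+110687251039→1492924634839, (19,8):189036065010·8+197462483400→1709751003480, (19,9):106175395755·9+189036065010→1144614626805
@20  (20,8):1709751003480·8+1492924634839→15170932662679, (20,9):1144614626805·9+1709751003480→12011282644725
@21  (21,9):12011282644725·9+15170932662679→123272476465204
Read S(21,9) = 123272476465204.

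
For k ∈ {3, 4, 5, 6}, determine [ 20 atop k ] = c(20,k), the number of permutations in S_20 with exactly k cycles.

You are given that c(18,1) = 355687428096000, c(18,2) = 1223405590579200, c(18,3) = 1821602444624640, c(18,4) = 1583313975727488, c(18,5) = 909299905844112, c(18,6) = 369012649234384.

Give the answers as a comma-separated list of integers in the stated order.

668609730341153280, 610116075740491776, 371384787345228000, 161429736530118960

[19] T[19,2]:18*1223405590579200+355687428096000=22376988058521600 · T[19,3]:18*1821602444624640+1223405590579200=34012249593822720 · T[19,4]:18*1583313975727488+1821602444624640=30321254007719424 · T[19,5]:18*909299905844112+1583313975727488=17950712280921504 · T[19,6]:18*369012649234384+909299905844112=7551527592063024
[20] T[20,3]:19*34012249593822720+22376988058521600=668609730341153280 · T[20,4]:19*30321254007719424+34012249593822720=610116075740491776 · T[20,5]:19*17950712280921504+30321254007719424=371384787345228000 · T[20,6]:19*7551527592063024+17950712280921504=161429736530118960
Read c(20,3) = 668609730341153280, c(20,4) = 610116075740491776, c(20,5) = 371384787345228000, c(20,6) = 161429736530118960.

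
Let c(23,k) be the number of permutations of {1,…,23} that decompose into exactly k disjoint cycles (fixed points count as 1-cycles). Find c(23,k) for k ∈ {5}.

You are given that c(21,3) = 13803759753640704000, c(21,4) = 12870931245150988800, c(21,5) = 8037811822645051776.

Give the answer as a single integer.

[22] T[22,4]:21*12870931245150988800+13803759753640704000=284093315901811468800 · T[22,5]:21*8037811822645051776+12870931245150988800=181664979520697076096
[23] T[23,5]:22*181664979520697076096+284093315901811468800=4280722865357147142912
Read c(23,5) = 4280722865357147142912.

4280722865357147142912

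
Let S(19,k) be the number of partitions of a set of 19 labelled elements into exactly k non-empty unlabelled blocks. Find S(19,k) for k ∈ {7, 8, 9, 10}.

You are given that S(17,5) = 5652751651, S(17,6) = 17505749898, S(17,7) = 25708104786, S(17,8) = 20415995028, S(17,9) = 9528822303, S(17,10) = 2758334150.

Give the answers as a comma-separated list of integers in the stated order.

1492924634839, 1709751003480, 1144614626805, 477297033785

row 18: T[18][6]=6·17505749898+5652751651=110687251039  T[18][7]=7·25708104786+17505749898=197462483400  T[18][8]=8·20415995028+25708104786=189036065010  T[18][9]=9·9528822303+20415995028=106175395755  T[18][10]=10·2758334150+9528822303=37112163803
row 19: T[19][7]=7·197462483400+110687251039=1492924634839  T[19][8]=8·189036065010+197462483400=1709751003480  T[19][9]=9·106175395755+189036065010=1144614626805  T[19][10]=10·37112163803+106175395755=477297033785
Read S(19,7) = 1492924634839, S(19,8) = 1709751003480, S(19,9) = 1144614626805, S(19,10) = 477297033785.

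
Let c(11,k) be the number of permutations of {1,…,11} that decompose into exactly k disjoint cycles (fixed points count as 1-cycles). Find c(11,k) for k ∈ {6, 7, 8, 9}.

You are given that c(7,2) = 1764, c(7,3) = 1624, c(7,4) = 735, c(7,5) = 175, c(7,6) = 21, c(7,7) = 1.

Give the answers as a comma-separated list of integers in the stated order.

902055, 157773, 18150, 1320

i=8: T(8,3)=1764+7·1624=13132 | T(8,4)=1624+7·735=6769 | T(8,5)=735+7·175=1960 | T(8,6)=175+7·21=322 | T(8,7)=21+7·1=28 | T(8,8)=1+7·0=1
i=9: T(9,4)=13132+8·6769=67284 | T(9,5)=6769+8·1960=22449 | T(9,6)=1960+8·322=4536 | T(9,7)=322+8·28=546 | T(9,8)=28+8·1=36 | T(9,9)=1+8·0=1
i=10: T(10,5)=67284+9·22449=269325 | T(10,6)=22449+9·4536=63273 | T(10,7)=4536+9·546=9450 | T(10,8)=546+9·36=870 | T(10,9)=36+9·1=45
i=11: T(11,6)=269325+10·63273=902055 | T(11,7)=63273+10·9450=157773 | T(11,8)=9450+10·870=18150 | T(11,9)=870+10·45=1320
Read c(11,6) = 902055, c(11,7) = 157773, c(11,8) = 18150, c(11,9) = 1320.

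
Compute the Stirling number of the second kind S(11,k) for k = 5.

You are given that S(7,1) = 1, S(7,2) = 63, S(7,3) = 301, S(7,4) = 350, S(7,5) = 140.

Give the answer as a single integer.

246730

[8] T[8,2]:2*63+1=127 · T[8,3]:3*301+63=966 · T[8,4]:4*350+301=1701 · T[8,5]:5*140+350=1050
[9] T[9,3]:3*966+127=3025 · T[9,4]:4*1701+966=7770 · T[9,5]:5*1050+1701=6951
[10] T[10,4]:4*7770+3025=34105 · T[10,5]:5*6951+7770=42525
[11] T[11,5]:5*42525+34105=246730
Read S(11,5) = 246730.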